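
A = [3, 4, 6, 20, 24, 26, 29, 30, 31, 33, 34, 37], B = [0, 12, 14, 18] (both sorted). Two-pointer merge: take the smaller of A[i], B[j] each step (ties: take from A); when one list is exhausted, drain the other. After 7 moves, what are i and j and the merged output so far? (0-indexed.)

[i=0,j=0] A[i]=3>B[j]=0 take 0 → j++
[i=0,j=1] A[i]=3<=B[j]=12 take 3 → i++
[i=1,j=1] A[i]=4<=B[j]=12 take 4 → i++
[i=2,j=1] A[i]=6<=B[j]=12 take 6 → i++
[i=3,j=1] A[i]=20>B[j]=12 take 12 → j++
[i=3,j=2] A[i]=20>B[j]=14 take 14 → j++
[i=3,j=3] A[i]=20>B[j]=18 take 18 → j++

i=3, j=4, merged so far=[0, 3, 4, 6, 12, 14, 18]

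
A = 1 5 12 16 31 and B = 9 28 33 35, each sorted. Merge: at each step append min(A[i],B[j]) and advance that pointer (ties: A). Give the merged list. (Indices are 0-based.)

i=0 j=0: A[i]=1<=B[j]=9 take 1, i++
i=1 j=0: A[i]=5<=B[j]=9 take 5, i++
i=2 j=0: A[i]=12>B[j]=9 take 9, j++
i=2 j=1: A[i]=12<=B[j]=28 take 12, i++
i=3 j=1: A[i]=16<=B[j]=28 take 16, i++
i=4 j=1: A[i]=31>B[j]=28 take 28, j++
i=4 j=2: A[i]=31<=B[j]=33 take 31, i++
i=5 j=2: A done, take B[j]=33, j++
i=5 j=3: A done, take B[j]=35, j++

[1, 5, 9, 12, 16, 28, 31, 33, 35]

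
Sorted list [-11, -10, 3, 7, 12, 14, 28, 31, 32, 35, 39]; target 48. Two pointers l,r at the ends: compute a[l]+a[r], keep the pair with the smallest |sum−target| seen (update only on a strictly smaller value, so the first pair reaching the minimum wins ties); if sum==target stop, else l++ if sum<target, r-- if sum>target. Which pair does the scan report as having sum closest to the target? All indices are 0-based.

[0,10] -11+39=28 d=20 * → l++
[1,10] -10+39=29 d=19 * → l++
[2,10] 3+39=42 d=6 * → l++
[3,10] 7+39=46 d=2 * → l++
[4,10] 12+39=51 d=3 → r--
[4,9] 12+35=47 d=1 * → l++
[5,9] 14+35=49 d=1 → r--
[5,8] 14+32=46 d=2 → l++
[6,8] 28+32=60 d=12 → r--
[6,7] 28+31=59 d=11 → r--

pair (12, 35) with sum 47 (|Δ|=1)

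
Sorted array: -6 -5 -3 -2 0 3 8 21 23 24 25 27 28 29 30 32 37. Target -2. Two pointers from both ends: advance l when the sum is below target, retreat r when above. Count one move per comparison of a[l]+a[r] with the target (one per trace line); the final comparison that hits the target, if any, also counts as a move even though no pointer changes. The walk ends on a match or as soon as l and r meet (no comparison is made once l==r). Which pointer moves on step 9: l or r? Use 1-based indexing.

r

l=1 r=17: -6+37=31 >-2, r--
l=1 r=16: -6+32=26 >-2, r--
l=1 r=15: -6+30=24 >-2, r--
l=1 r=14: -6+29=23 >-2, r--
l=1 r=13: -6+28=22 >-2, r--
l=1 r=12: -6+27=21 >-2, r--
l=1 r=11: -6+25=19 >-2, r--
l=1 r=10: -6+24=18 >-2, r--
l=1 r=9: -6+23=17 >-2, r--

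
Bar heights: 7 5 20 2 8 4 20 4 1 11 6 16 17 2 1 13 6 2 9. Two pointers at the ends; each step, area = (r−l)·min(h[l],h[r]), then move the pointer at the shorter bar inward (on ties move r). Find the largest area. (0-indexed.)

max area = 170

[0,18] min(7,9)*18=126 best=126 * → l++
[1,18] min(5,9)*17=85 best=126 → l++
[2,18] min(20,9)*16=144 best=144 * → r--
[2,17] min(20,2)*15=30 best=144 → r--
[2,16] min(20,6)*14=84 best=144 → r--
[2,15] min(20,13)*13=169 best=169 * → r--
[2,14] min(20,1)*12=12 best=169 → r--
[2,13] min(20,2)*11=22 best=169 → r--
[2,12] min(20,17)*10=170 best=170 * → r--
[2,11] min(20,16)*9=144 best=170 → r--
[2,10] min(20,6)*8=48 best=170 → r--
[2,9] min(20,11)*7=77 best=170 → r--
[2,8] min(20,1)*6=6 best=170 → r--
[2,7] min(20,4)*5=20 best=170 → r--
[2,6] min(20,20)*4=80 best=170 → r--
[2,5] min(20,4)*3=12 best=170 → r--
[2,4] min(20,8)*2=16 best=170 → r--
[2,3] min(20,2)*1=2 best=170 → r--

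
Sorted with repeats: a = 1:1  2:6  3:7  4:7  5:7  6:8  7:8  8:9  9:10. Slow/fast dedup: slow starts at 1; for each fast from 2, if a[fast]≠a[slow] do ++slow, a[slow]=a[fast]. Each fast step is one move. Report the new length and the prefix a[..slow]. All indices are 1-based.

slow=1 fast=2: a[fast]=6≠a[slow]=1 write a[2]=6, slow++,fast++
slow=2 fast=3: a[fast]=7≠a[slow]=6 write a[3]=7, slow++,fast++
slow=3 fast=4: a[fast]=7=a[slow] dup, fast++
slow=3 fast=5: a[fast]=7=a[slow] dup, fast++
slow=3 fast=6: a[fast]=8≠a[slow]=7 write a[4]=8, slow++,fast++
slow=4 fast=7: a[fast]=8=a[slow] dup, fast++
slow=4 fast=8: a[fast]=9≠a[slow]=8 write a[5]=9, slow++,fast++
slow=5 fast=9: a[fast]=10≠a[slow]=9 write a[6]=10, slow++,fast++

length 6; prefix = [1, 6, 7, 8, 9, 10]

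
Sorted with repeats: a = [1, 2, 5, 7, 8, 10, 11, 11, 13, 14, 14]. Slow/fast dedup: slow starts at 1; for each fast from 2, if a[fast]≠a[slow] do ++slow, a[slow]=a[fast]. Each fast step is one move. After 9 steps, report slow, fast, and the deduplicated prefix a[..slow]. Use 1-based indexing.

(s=1,f=2) a[fast]=2≠a[slow]=1 write a[2]=2 → slow++,fast++
(s=2,f=3) a[fast]=5≠a[slow]=2 write a[3]=5 → slow++,fast++
(s=3,f=4) a[fast]=7≠a[slow]=5 write a[4]=7 → slow++,fast++
(s=4,f=5) a[fast]=8≠a[slow]=7 write a[5]=8 → slow++,fast++
(s=5,f=6) a[fast]=10≠a[slow]=8 write a[6]=10 → slow++,fast++
(s=6,f=7) a[fast]=11≠a[slow]=10 write a[7]=11 → slow++,fast++
(s=7,f=8) a[fast]=11=a[slow] dup → fast++
(s=7,f=9) a[fast]=13≠a[slow]=11 write a[8]=13 → slow++,fast++
(s=8,f=10) a[fast]=14≠a[slow]=13 write a[9]=14 → slow++,fast++

slow=9, fast=11, prefix=[1, 2, 5, 7, 8, 10, 11, 13, 14]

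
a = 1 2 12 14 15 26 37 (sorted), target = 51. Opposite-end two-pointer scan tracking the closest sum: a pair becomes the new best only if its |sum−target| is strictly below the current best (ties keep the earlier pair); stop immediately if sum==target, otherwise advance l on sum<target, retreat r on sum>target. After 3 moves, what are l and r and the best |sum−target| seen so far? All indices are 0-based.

l=3, r=6, best |Δ|=2

l=0 r=6: 1+37=38 d=13 *, l++
l=1 r=6: 2+37=39 d=12 *, l++
l=2 r=6: 12+37=49 d=2 *, l++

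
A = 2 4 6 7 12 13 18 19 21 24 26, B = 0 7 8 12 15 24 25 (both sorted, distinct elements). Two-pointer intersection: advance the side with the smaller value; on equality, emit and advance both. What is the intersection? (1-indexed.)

i=1 j=1: 2>0, j++
i=1 j=2: 2<7, i++
i=2 j=2: 4<7, i++
i=3 j=2: 6<7, i++
i=4 j=2: 7==7 emit, i++,j++
i=5 j=3: 12>8, j++
i=5 j=4: 12==12 emit, i++,j++
i=6 j=5: 13<15, i++
i=7 j=5: 18>15, j++
i=7 j=6: 18<24, i++
i=8 j=6: 19<24, i++
i=9 j=6: 21<24, i++
i=10 j=6: 24==24 emit, i++,j++
i=11 j=7: 26>25, j++

intersection = [7, 12, 24]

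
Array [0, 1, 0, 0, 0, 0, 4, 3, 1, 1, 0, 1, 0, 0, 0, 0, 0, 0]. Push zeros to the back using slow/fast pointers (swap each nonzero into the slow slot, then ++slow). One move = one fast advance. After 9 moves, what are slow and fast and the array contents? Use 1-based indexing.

slow=5, fast=10, a=[1, 4, 3, 1, 0, 0, 0, 0, 0, 1, 0, 1, 0, 0, 0, 0, 0, 0]

(s=1,f=1) a[fast]=0 → fast++
(s=1,f=2) a[fast]=1≠0 swap→a[1]=1 → slow++,fast++
(s=2,f=3) a[fast]=0 → fast++
(s=2,f=4) a[fast]=0 → fast++
(s=2,f=5) a[fast]=0 → fast++
(s=2,f=6) a[fast]=0 → fast++
(s=2,f=7) a[fast]=4≠0 swap→a[2]=4 → slow++,fast++
(s=3,f=8) a[fast]=3≠0 swap→a[3]=3 → slow++,fast++
(s=4,f=9) a[fast]=1≠0 swap→a[4]=1 → slow++,fast++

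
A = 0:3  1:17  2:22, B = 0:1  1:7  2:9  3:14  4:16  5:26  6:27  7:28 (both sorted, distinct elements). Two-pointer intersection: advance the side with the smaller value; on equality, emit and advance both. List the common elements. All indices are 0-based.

[i=0,j=0] 3>1 → j++
[i=0,j=1] 3<7 → i++
[i=1,j=1] 17>7 → j++
[i=1,j=2] 17>9 → j++
[i=1,j=3] 17>14 → j++
[i=1,j=4] 17>16 → j++
[i=1,j=5] 17<26 → i++
[i=2,j=5] 22<26 → i++

intersection = []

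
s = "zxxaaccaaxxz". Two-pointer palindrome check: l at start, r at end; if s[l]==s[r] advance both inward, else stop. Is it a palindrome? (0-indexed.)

[0,11] 'z'=='z' → l++,r--
[1,10] 'x'=='x' → l++,r--
[2,9] 'x'=='x' → l++,r--
[3,8] 'a'=='a' → l++,r--
[4,7] 'a'=='a' → l++,r--
[5,6] 'c'=='c' → l++,r--

palindrome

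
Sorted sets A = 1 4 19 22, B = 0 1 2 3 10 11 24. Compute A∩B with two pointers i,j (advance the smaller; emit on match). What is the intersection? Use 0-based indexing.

intersection = [1]

i=0 j=0: 1>0, j++
i=0 j=1: 1==1 emit, i++,j++
i=1 j=2: 4>2, j++
i=1 j=3: 4>3, j++
i=1 j=4: 4<10, i++
i=2 j=4: 19>10, j++
i=2 j=5: 19>11, j++
i=2 j=6: 19<24, i++
i=3 j=6: 22<24, i++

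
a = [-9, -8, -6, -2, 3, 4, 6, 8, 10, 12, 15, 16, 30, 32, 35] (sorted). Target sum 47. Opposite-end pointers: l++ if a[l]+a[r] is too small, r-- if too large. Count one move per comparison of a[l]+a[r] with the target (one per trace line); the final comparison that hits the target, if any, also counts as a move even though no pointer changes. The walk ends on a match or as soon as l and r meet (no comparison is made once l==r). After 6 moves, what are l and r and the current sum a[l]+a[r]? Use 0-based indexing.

[0,14] -9+35=26 <47 → l++
[1,14] -8+35=27 <47 → l++
[2,14] -6+35=29 <47 → l++
[3,14] -2+35=33 <47 → l++
[4,14] 3+35=38 <47 → l++
[5,14] 4+35=39 <47 → l++

l=6, r=14, sum=41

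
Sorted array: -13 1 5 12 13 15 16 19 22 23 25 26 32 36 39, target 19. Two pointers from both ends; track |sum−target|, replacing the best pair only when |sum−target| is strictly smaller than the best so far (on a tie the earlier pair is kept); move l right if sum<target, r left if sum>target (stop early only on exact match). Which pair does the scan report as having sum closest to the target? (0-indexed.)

l=0 r=14: -13+39=26 d=7 *, r--
l=0 r=13: -13+36=23 d=4 *, r--
l=0 r=12: -13+32=19 d=0 *, stop

pair (-13, 32) with sum 19 (|Δ|=0)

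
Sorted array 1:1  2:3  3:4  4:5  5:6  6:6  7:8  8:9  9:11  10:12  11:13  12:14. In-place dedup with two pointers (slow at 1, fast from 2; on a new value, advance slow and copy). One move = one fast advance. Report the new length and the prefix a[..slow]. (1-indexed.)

length 11; prefix = [1, 3, 4, 5, 6, 8, 9, 11, 12, 13, 14]

slow=1 fast=2: a[fast]=3≠a[slow]=1 write a[2]=3, slow++,fast++
slow=2 fast=3: a[fast]=4≠a[slow]=3 write a[3]=4, slow++,fast++
slow=3 fast=4: a[fast]=5≠a[slow]=4 write a[4]=5, slow++,fast++
slow=4 fast=5: a[fast]=6≠a[slow]=5 write a[5]=6, slow++,fast++
slow=5 fast=6: a[fast]=6=a[slow] dup, fast++
slow=5 fast=7: a[fast]=8≠a[slow]=6 write a[6]=8, slow++,fast++
slow=6 fast=8: a[fast]=9≠a[slow]=8 write a[7]=9, slow++,fast++
slow=7 fast=9: a[fast]=11≠a[slow]=9 write a[8]=11, slow++,fast++
slow=8 fast=10: a[fast]=12≠a[slow]=11 write a[9]=12, slow++,fast++
slow=9 fast=11: a[fast]=13≠a[slow]=12 write a[10]=13, slow++,fast++
slow=10 fast=12: a[fast]=14≠a[slow]=13 write a[11]=14, slow++,fast++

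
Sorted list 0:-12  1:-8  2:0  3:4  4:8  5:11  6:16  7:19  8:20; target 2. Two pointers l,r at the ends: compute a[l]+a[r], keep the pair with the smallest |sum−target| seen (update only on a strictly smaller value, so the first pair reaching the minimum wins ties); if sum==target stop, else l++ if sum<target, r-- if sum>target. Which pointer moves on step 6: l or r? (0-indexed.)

l

l=0 r=8: -12+20=8 d=6 *, r--
l=0 r=7: -12+19=7 d=5 *, r--
l=0 r=6: -12+16=4 d=2 *, r--
l=0 r=5: -12+11=-1 d=3, l++
l=1 r=5: -8+11=3 d=1 *, r--
l=1 r=4: -8+8=0 d=2, l++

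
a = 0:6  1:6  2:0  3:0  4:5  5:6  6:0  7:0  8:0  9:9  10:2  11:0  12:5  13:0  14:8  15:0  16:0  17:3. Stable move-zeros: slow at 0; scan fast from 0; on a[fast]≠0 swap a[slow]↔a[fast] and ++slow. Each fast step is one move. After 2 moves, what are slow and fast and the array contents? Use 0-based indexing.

slow=2, fast=2, a=[6, 6, 0, 0, 5, 6, 0, 0, 0, 9, 2, 0, 5, 0, 8, 0, 0, 3]

slow=0 fast=0: a[fast]=6≠0 swap→a[0]=6, slow++,fast++
slow=1 fast=1: a[fast]=6≠0 swap→a[1]=6, slow++,fast++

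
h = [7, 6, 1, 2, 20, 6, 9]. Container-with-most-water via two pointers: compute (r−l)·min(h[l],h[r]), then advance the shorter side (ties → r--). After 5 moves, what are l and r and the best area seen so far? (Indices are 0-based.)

l=4, r=5, best area=42

[0,6] min(7,9)*6=42 best=42 * → l++
[1,6] min(6,9)*5=30 best=42 → l++
[2,6] min(1,9)*4=4 best=42 → l++
[3,6] min(2,9)*3=6 best=42 → l++
[4,6] min(20,9)*2=18 best=42 → r--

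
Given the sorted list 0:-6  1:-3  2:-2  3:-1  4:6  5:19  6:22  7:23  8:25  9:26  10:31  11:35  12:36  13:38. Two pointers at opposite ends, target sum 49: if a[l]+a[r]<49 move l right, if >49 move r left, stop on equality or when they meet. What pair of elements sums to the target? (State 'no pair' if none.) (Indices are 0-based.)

l=0 r=13: -6+38=32 <49, l++
l=1 r=13: -3+38=35 <49, l++
l=2 r=13: -2+38=36 <49, l++
l=3 r=13: -1+38=37 <49, l++
l=4 r=13: 6+38=44 <49, l++
l=5 r=13: 19+38=57 >49, r--
l=5 r=12: 19+36=55 >49, r--
l=5 r=11: 19+35=54 >49, r--
l=5 r=10: 19+31=50 >49, r--
l=5 r=9: 19+26=45 <49, l++
l=6 r=9: 22+26=48 <49, l++
l=7 r=9: 23+26=49, found

(23, 26)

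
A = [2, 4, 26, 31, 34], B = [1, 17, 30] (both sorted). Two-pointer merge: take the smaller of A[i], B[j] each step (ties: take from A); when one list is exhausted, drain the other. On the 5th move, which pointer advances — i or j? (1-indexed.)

i=1 j=1: A[i]=2>B[j]=1 take 1, j++
i=1 j=2: A[i]=2<=B[j]=17 take 2, i++
i=2 j=2: A[i]=4<=B[j]=17 take 4, i++
i=3 j=2: A[i]=26>B[j]=17 take 17, j++
i=3 j=3: A[i]=26<=B[j]=30 take 26, i++

i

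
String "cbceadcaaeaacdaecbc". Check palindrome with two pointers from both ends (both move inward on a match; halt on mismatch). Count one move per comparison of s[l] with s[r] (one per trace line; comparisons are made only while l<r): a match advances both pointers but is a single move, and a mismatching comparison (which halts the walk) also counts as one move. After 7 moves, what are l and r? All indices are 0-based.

l=7, r=11

l=0 r=18: 'c'=='c', l++,r--
l=1 r=17: 'b'=='b', l++,r--
l=2 r=16: 'c'=='c', l++,r--
l=3 r=15: 'e'=='e', l++,r--
l=4 r=14: 'a'=='a', l++,r--
l=5 r=13: 'd'=='d', l++,r--
l=6 r=12: 'c'=='c', l++,r--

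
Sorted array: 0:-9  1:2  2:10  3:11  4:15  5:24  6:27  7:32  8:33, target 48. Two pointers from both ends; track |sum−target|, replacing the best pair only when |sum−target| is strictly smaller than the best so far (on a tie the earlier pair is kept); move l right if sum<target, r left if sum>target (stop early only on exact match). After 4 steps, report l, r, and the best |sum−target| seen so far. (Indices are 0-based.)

l=4, r=8, best |Δ|=4

[0,8] -9+33=24 d=24 * → l++
[1,8] 2+33=35 d=13 * → l++
[2,8] 10+33=43 d=5 * → l++
[3,8] 11+33=44 d=4 * → l++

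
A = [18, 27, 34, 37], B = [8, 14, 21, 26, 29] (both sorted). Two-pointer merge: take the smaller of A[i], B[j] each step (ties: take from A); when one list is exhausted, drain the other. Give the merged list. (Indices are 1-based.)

[8, 14, 18, 21, 26, 27, 29, 34, 37]

[i=1,j=1] A[i]=18>B[j]=8 take 8 → j++
[i=1,j=2] A[i]=18>B[j]=14 take 14 → j++
[i=1,j=3] A[i]=18<=B[j]=21 take 18 → i++
[i=2,j=3] A[i]=27>B[j]=21 take 21 → j++
[i=2,j=4] A[i]=27>B[j]=26 take 26 → j++
[i=2,j=5] A[i]=27<=B[j]=29 take 27 → i++
[i=3,j=5] A[i]=34>B[j]=29 take 29 → j++
[i=3,j=6] B done, take A[i]=34 → i++
[i=4,j=6] B done, take A[i]=37 → i++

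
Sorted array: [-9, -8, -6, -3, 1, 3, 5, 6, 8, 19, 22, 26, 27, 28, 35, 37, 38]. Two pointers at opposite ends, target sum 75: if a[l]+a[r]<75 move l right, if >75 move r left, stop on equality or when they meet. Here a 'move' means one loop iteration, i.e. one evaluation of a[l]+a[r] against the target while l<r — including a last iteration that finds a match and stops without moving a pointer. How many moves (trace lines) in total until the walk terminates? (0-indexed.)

l=0 r=16: -9+38=29 <75, l++
l=1 r=16: -8+38=30 <75, l++
l=2 r=16: -6+38=32 <75, l++
l=3 r=16: -3+38=35 <75, l++
l=4 r=16: 1+38=39 <75, l++
l=5 r=16: 3+38=41 <75, l++
l=6 r=16: 5+38=43 <75, l++
l=7 r=16: 6+38=44 <75, l++
l=8 r=16: 8+38=46 <75, l++
l=9 r=16: 19+38=57 <75, l++
l=10 r=16: 22+38=60 <75, l++
l=11 r=16: 26+38=64 <75, l++
l=12 r=16: 27+38=65 <75, l++
l=13 r=16: 28+38=66 <75, l++
l=14 r=16: 35+38=73 <75, l++
l=15 r=16: 37+38=75, found

16 moves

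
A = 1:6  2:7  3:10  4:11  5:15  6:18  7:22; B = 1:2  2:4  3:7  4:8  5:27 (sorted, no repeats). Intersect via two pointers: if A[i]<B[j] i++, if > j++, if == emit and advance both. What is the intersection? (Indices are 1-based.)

intersection = [7]

[i=1,j=1] 6>2 → j++
[i=1,j=2] 6>4 → j++
[i=1,j=3] 6<7 → i++
[i=2,j=3] 7==7 emit → i++,j++
[i=3,j=4] 10>8 → j++
[i=3,j=5] 10<27 → i++
[i=4,j=5] 11<27 → i++
[i=5,j=5] 15<27 → i++
[i=6,j=5] 18<27 → i++
[i=7,j=5] 22<27 → i++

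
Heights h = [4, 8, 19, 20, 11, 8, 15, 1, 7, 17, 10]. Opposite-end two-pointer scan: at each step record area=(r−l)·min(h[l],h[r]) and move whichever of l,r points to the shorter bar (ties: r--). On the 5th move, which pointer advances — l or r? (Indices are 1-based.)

[1,11] min(4,10)*10=40 best=40 * → l++
[2,11] min(8,10)*9=72 best=72 * → l++
[3,11] min(19,10)*8=80 best=80 * → r--
[3,10] min(19,17)*7=119 best=119 * → r--
[3,9] min(19,7)*6=42 best=119 → r--

r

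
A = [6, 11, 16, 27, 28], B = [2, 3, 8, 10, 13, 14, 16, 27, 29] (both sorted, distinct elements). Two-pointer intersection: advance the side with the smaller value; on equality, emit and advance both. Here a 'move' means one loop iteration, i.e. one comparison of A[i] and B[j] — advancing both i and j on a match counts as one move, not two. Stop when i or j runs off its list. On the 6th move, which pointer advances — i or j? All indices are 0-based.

i

[i=0,j=0] 6>2 → j++
[i=0,j=1] 6>3 → j++
[i=0,j=2] 6<8 → i++
[i=1,j=2] 11>8 → j++
[i=1,j=3] 11>10 → j++
[i=1,j=4] 11<13 → i++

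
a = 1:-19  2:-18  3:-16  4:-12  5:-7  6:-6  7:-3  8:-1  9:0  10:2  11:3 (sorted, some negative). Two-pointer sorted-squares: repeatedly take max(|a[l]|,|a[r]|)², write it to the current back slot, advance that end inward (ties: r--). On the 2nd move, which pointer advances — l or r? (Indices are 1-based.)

l=1 r=11: |-19|>|3| out[11]=361, l++
l=2 r=11: |-18|>|3| out[10]=324, l++

l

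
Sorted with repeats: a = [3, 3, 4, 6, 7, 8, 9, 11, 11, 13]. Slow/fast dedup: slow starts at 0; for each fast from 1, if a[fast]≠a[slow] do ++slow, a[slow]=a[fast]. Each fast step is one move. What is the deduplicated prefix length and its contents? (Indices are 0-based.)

(s=0,f=1) a[fast]=3=a[slow] dup → fast++
(s=0,f=2) a[fast]=4≠a[slow]=3 write a[1]=4 → slow++,fast++
(s=1,f=3) a[fast]=6≠a[slow]=4 write a[2]=6 → slow++,fast++
(s=2,f=4) a[fast]=7≠a[slow]=6 write a[3]=7 → slow++,fast++
(s=3,f=5) a[fast]=8≠a[slow]=7 write a[4]=8 → slow++,fast++
(s=4,f=6) a[fast]=9≠a[slow]=8 write a[5]=9 → slow++,fast++
(s=5,f=7) a[fast]=11≠a[slow]=9 write a[6]=11 → slow++,fast++
(s=6,f=8) a[fast]=11=a[slow] dup → fast++
(s=6,f=9) a[fast]=13≠a[slow]=11 write a[7]=13 → slow++,fast++

length 8; prefix = [3, 4, 6, 7, 8, 9, 11, 13]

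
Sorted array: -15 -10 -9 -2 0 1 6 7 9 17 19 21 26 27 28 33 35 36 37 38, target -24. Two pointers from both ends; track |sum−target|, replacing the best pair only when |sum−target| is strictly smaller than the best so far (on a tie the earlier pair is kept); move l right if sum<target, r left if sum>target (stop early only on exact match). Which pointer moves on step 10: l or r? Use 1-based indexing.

r

l=1 r=20: -15+38=23 d=47 *, r--
l=1 r=19: -15+37=22 d=46 *, r--
l=1 r=18: -15+36=21 d=45 *, r--
l=1 r=17: -15+35=20 d=44 *, r--
l=1 r=16: -15+33=18 d=42 *, r--
l=1 r=15: -15+28=13 d=37 *, r--
l=1 r=14: -15+27=12 d=36 *, r--
l=1 r=13: -15+26=11 d=35 *, r--
l=1 r=12: -15+21=6 d=30 *, r--
l=1 r=11: -15+19=4 d=28 *, r--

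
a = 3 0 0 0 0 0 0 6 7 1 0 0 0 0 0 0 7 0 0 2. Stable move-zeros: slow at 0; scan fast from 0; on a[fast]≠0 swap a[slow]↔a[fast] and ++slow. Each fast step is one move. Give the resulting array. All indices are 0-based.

(s=0,f=0) a[fast]=3≠0 swap→a[0]=3 → slow++,fast++
(s=1,f=1) a[fast]=0 → fast++
(s=1,f=2) a[fast]=0 → fast++
(s=1,f=3) a[fast]=0 → fast++
(s=1,f=4) a[fast]=0 → fast++
(s=1,f=5) a[fast]=0 → fast++
(s=1,f=6) a[fast]=0 → fast++
(s=1,f=7) a[fast]=6≠0 swap→a[1]=6 → slow++,fast++
(s=2,f=8) a[fast]=7≠0 swap→a[2]=7 → slow++,fast++
(s=3,f=9) a[fast]=1≠0 swap→a[3]=1 → slow++,fast++
(s=4,f=10) a[fast]=0 → fast++
(s=4,f=11) a[fast]=0 → fast++
(s=4,f=12) a[fast]=0 → fast++
(s=4,f=13) a[fast]=0 → fast++
(s=4,f=14) a[fast]=0 → fast++
(s=4,f=15) a[fast]=0 → fast++
(s=4,f=16) a[fast]=7≠0 swap→a[4]=7 → slow++,fast++
(s=5,f=17) a[fast]=0 → fast++
(s=5,f=18) a[fast]=0 → fast++
(s=5,f=19) a[fast]=2≠0 swap→a[5]=2 → slow++,fast++

[3, 6, 7, 1, 7, 2, 0, 0, 0, 0, 0, 0, 0, 0, 0, 0, 0, 0, 0, 0]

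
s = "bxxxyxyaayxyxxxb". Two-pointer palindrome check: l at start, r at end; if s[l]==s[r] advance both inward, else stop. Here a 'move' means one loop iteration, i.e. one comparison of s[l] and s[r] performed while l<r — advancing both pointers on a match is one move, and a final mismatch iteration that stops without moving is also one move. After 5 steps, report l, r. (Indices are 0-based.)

l=5, r=10

[0,15] 'b'=='b' → l++,r--
[1,14] 'x'=='x' → l++,r--
[2,13] 'x'=='x' → l++,r--
[3,12] 'x'=='x' → l++,r--
[4,11] 'y'=='y' → l++,r--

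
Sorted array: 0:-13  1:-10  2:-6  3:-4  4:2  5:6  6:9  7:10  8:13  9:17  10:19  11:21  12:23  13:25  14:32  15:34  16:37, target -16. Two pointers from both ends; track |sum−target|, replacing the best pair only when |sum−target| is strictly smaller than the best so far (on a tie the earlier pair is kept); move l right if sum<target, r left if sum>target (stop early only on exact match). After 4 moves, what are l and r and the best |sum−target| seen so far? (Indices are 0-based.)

l=0, r=12, best |Δ|=28

[0,16] -13+37=24 d=40 * → r--
[0,15] -13+34=21 d=37 * → r--
[0,14] -13+32=19 d=35 * → r--
[0,13] -13+25=12 d=28 * → r--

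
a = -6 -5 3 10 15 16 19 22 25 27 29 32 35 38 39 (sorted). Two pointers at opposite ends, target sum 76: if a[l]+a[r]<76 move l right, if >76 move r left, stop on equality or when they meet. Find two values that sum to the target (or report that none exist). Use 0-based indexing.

[0,14] -6+39=33 <76 → l++
[1,14] -5+39=34 <76 → l++
[2,14] 3+39=42 <76 → l++
[3,14] 10+39=49 <76 → l++
[4,14] 15+39=54 <76 → l++
[5,14] 16+39=55 <76 → l++
[6,14] 19+39=58 <76 → l++
[7,14] 22+39=61 <76 → l++
[8,14] 25+39=64 <76 → l++
[9,14] 27+39=66 <76 → l++
[10,14] 29+39=68 <76 → l++
[11,14] 32+39=71 <76 → l++
[12,14] 35+39=74 <76 → l++
[13,14] 38+39=77 >76 → r--

no pair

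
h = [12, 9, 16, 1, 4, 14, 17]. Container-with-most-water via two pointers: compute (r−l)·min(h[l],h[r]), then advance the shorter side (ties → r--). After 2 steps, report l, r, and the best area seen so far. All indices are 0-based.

l=2, r=6, best area=72

[0,6] min(12,17)*6=72 best=72 * → l++
[1,6] min(9,17)*5=45 best=72 → l++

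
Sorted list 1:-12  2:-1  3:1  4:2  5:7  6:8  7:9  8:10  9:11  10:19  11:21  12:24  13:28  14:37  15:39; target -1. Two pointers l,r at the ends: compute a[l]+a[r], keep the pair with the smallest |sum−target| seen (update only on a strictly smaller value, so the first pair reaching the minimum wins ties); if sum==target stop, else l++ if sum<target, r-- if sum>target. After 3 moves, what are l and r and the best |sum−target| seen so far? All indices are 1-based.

[1,15] -12+39=27 d=28 * → r--
[1,14] -12+37=25 d=26 * → r--
[1,13] -12+28=16 d=17 * → r--

l=1, r=12, best |Δ|=17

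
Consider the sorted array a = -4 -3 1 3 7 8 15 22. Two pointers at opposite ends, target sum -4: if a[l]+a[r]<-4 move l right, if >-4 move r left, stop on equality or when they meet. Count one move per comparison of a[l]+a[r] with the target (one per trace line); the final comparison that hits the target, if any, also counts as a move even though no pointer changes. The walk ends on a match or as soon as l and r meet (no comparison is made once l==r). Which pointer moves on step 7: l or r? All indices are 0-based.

l=0 r=7: -4+22=18 >-4, r--
l=0 r=6: -4+15=11 >-4, r--
l=0 r=5: -4+8=4 >-4, r--
l=0 r=4: -4+7=3 >-4, r--
l=0 r=3: -4+3=-1 >-4, r--
l=0 r=2: -4+1=-3 >-4, r--
l=0 r=1: -4+-3=-7 <-4, l++

l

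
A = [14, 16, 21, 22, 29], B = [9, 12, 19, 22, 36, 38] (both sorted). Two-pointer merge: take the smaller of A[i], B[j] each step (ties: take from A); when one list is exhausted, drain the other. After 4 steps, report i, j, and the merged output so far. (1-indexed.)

i=3, j=3, merged so far=[9, 12, 14, 16]

i=1 j=1: A[i]=14>B[j]=9 take 9, j++
i=1 j=2: A[i]=14>B[j]=12 take 12, j++
i=1 j=3: A[i]=14<=B[j]=19 take 14, i++
i=2 j=3: A[i]=16<=B[j]=19 take 16, i++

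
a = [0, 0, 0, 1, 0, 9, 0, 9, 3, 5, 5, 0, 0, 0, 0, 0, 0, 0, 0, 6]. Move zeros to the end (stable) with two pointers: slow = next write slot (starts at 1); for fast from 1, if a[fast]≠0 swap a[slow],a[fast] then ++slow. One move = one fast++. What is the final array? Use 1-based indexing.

(s=1,f=1) a[fast]=0 → fast++
(s=1,f=2) a[fast]=0 → fast++
(s=1,f=3) a[fast]=0 → fast++
(s=1,f=4) a[fast]=1≠0 swap→a[1]=1 → slow++,fast++
(s=2,f=5) a[fast]=0 → fast++
(s=2,f=6) a[fast]=9≠0 swap→a[2]=9 → slow++,fast++
(s=3,f=7) a[fast]=0 → fast++
(s=3,f=8) a[fast]=9≠0 swap→a[3]=9 → slow++,fast++
(s=4,f=9) a[fast]=3≠0 swap→a[4]=3 → slow++,fast++
(s=5,f=10) a[fast]=5≠0 swap→a[5]=5 → slow++,fast++
(s=6,f=11) a[fast]=5≠0 swap→a[6]=5 → slow++,fast++
(s=7,f=12) a[fast]=0 → fast++
(s=7,f=13) a[fast]=0 → fast++
(s=7,f=14) a[fast]=0 → fast++
(s=7,f=15) a[fast]=0 → fast++
(s=7,f=16) a[fast]=0 → fast++
(s=7,f=17) a[fast]=0 → fast++
(s=7,f=18) a[fast]=0 → fast++
(s=7,f=19) a[fast]=0 → fast++
(s=7,f=20) a[fast]=6≠0 swap→a[7]=6 → slow++,fast++

[1, 9, 9, 3, 5, 5, 6, 0, 0, 0, 0, 0, 0, 0, 0, 0, 0, 0, 0, 0]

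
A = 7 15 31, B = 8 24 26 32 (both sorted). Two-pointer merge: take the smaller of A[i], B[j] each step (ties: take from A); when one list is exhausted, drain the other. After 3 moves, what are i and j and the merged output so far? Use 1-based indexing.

i=3, j=2, merged so far=[7, 8, 15]

[i=1,j=1] A[i]=7<=B[j]=8 take 7 → i++
[i=2,j=1] A[i]=15>B[j]=8 take 8 → j++
[i=2,j=2] A[i]=15<=B[j]=24 take 15 → i++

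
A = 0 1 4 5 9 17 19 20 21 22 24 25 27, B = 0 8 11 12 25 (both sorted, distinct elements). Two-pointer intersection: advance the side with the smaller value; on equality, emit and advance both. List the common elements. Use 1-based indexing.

intersection = [0, 25]

[i=1,j=1] 0==0 emit → i++,j++
[i=2,j=2] 1<8 → i++
[i=3,j=2] 4<8 → i++
[i=4,j=2] 5<8 → i++
[i=5,j=2] 9>8 → j++
[i=5,j=3] 9<11 → i++
[i=6,j=3] 17>11 → j++
[i=6,j=4] 17>12 → j++
[i=6,j=5] 17<25 → i++
[i=7,j=5] 19<25 → i++
[i=8,j=5] 20<25 → i++
[i=9,j=5] 21<25 → i++
[i=10,j=5] 22<25 → i++
[i=11,j=5] 24<25 → i++
[i=12,j=5] 25==25 emit → i++,j++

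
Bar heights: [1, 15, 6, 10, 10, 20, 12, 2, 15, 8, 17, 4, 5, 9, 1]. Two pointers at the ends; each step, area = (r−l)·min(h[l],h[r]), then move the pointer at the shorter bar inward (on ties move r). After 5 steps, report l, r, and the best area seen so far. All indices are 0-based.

l=0 r=14: min(1,1)*14=14 best=14 *, r--
l=0 r=13: min(1,9)*13=13 best=14, l++
l=1 r=13: min(15,9)*12=108 best=108 *, r--
l=1 r=12: min(15,5)*11=55 best=108, r--
l=1 r=11: min(15,4)*10=40 best=108, r--

l=1, r=10, best area=108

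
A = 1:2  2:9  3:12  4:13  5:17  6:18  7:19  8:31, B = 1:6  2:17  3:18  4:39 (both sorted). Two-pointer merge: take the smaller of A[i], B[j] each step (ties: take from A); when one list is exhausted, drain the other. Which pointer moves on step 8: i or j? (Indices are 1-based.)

[i=1,j=1] A[i]=2<=B[j]=6 take 2 → i++
[i=2,j=1] A[i]=9>B[j]=6 take 6 → j++
[i=2,j=2] A[i]=9<=B[j]=17 take 9 → i++
[i=3,j=2] A[i]=12<=B[j]=17 take 12 → i++
[i=4,j=2] A[i]=13<=B[j]=17 take 13 → i++
[i=5,j=2] A[i]=17<=B[j]=17 take 17 → i++
[i=6,j=2] A[i]=18>B[j]=17 take 17 → j++
[i=6,j=3] A[i]=18<=B[j]=18 take 18 → i++

i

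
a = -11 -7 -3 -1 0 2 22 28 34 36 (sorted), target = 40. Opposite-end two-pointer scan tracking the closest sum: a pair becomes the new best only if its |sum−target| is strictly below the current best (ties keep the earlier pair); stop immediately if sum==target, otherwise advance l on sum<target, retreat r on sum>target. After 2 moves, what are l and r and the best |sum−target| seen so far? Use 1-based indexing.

l=3, r=10, best |Δ|=11

[1,10] -11+36=25 d=15 * → l++
[2,10] -7+36=29 d=11 * → l++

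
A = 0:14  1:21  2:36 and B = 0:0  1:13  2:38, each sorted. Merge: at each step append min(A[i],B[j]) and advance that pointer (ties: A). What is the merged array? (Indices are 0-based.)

i=0 j=0: A[i]=14>B[j]=0 take 0, j++
i=0 j=1: A[i]=14>B[j]=13 take 13, j++
i=0 j=2: A[i]=14<=B[j]=38 take 14, i++
i=1 j=2: A[i]=21<=B[j]=38 take 21, i++
i=2 j=2: A[i]=36<=B[j]=38 take 36, i++
i=3 j=2: A done, take B[j]=38, j++

[0, 13, 14, 21, 36, 38]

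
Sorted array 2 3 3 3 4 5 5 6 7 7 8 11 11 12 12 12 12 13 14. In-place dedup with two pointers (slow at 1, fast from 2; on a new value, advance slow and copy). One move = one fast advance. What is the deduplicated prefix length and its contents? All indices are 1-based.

length 11; prefix = [2, 3, 4, 5, 6, 7, 8, 11, 12, 13, 14]

slow=1 fast=2: a[fast]=3≠a[slow]=2 write a[2]=3, slow++,fast++
slow=2 fast=3: a[fast]=3=a[slow] dup, fast++
slow=2 fast=4: a[fast]=3=a[slow] dup, fast++
slow=2 fast=5: a[fast]=4≠a[slow]=3 write a[3]=4, slow++,fast++
slow=3 fast=6: a[fast]=5≠a[slow]=4 write a[4]=5, slow++,fast++
slow=4 fast=7: a[fast]=5=a[slow] dup, fast++
slow=4 fast=8: a[fast]=6≠a[slow]=5 write a[5]=6, slow++,fast++
slow=5 fast=9: a[fast]=7≠a[slow]=6 write a[6]=7, slow++,fast++
slow=6 fast=10: a[fast]=7=a[slow] dup, fast++
slow=6 fast=11: a[fast]=8≠a[slow]=7 write a[7]=8, slow++,fast++
slow=7 fast=12: a[fast]=11≠a[slow]=8 write a[8]=11, slow++,fast++
slow=8 fast=13: a[fast]=11=a[slow] dup, fast++
slow=8 fast=14: a[fast]=12≠a[slow]=11 write a[9]=12, slow++,fast++
slow=9 fast=15: a[fast]=12=a[slow] dup, fast++
slow=9 fast=16: a[fast]=12=a[slow] dup, fast++
slow=9 fast=17: a[fast]=12=a[slow] dup, fast++
slow=9 fast=18: a[fast]=13≠a[slow]=12 write a[10]=13, slow++,fast++
slow=10 fast=19: a[fast]=14≠a[slow]=13 write a[11]=14, slow++,fast++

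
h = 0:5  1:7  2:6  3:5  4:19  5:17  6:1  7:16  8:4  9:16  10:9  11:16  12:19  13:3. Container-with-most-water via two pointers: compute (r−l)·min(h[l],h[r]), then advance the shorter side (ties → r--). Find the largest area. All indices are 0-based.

max area = 152

l=0 r=13: min(5,3)*13=39 best=39 *, r--
l=0 r=12: min(5,19)*12=60 best=60 *, l++
l=1 r=12: min(7,19)*11=77 best=77 *, l++
l=2 r=12: min(6,19)*10=60 best=77, l++
l=3 r=12: min(5,19)*9=45 best=77, l++
l=4 r=12: min(19,19)*8=152 best=152 *, r--
l=4 r=11: min(19,16)*7=112 best=152, r--
l=4 r=10: min(19,9)*6=54 best=152, r--
l=4 r=9: min(19,16)*5=80 best=152, r--
l=4 r=8: min(19,4)*4=16 best=152, r--
l=4 r=7: min(19,16)*3=48 best=152, r--
l=4 r=6: min(19,1)*2=2 best=152, r--
l=4 r=5: min(19,17)*1=17 best=152, r--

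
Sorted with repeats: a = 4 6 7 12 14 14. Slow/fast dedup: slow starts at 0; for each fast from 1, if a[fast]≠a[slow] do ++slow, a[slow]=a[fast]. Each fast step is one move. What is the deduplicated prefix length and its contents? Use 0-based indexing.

length 5; prefix = [4, 6, 7, 12, 14]

slow=0 fast=1: a[fast]=6≠a[slow]=4 write a[1]=6, slow++,fast++
slow=1 fast=2: a[fast]=7≠a[slow]=6 write a[2]=7, slow++,fast++
slow=2 fast=3: a[fast]=12≠a[slow]=7 write a[3]=12, slow++,fast++
slow=3 fast=4: a[fast]=14≠a[slow]=12 write a[4]=14, slow++,fast++
slow=4 fast=5: a[fast]=14=a[slow] dup, fast++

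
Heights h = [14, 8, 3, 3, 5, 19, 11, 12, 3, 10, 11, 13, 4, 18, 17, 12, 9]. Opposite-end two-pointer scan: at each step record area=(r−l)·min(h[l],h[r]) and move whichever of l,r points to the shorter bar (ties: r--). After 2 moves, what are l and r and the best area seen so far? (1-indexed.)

l=1, r=15, best area=180

[1,17] min(14,9)*16=144 best=144 * → r--
[1,16] min(14,12)*15=180 best=180 * → r--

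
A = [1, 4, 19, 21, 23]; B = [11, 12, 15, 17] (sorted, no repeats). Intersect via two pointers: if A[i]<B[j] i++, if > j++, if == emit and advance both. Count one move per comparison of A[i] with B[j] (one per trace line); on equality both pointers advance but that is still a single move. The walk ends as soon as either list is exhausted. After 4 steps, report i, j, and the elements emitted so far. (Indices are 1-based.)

i=3, j=3, emitted=[]

[i=1,j=1] 1<11 → i++
[i=2,j=1] 4<11 → i++
[i=3,j=1] 19>11 → j++
[i=3,j=2] 19>12 → j++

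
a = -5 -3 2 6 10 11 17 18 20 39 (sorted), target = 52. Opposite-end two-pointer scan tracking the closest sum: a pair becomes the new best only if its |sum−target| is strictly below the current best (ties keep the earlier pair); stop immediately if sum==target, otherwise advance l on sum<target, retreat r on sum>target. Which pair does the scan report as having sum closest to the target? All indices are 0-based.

pair (11, 39) with sum 50 (|Δ|=2)

l=0 r=9: -5+39=34 d=18 *, l++
l=1 r=9: -3+39=36 d=16 *, l++
l=2 r=9: 2+39=41 d=11 *, l++
l=3 r=9: 6+39=45 d=7 *, l++
l=4 r=9: 10+39=49 d=3 *, l++
l=5 r=9: 11+39=50 d=2 *, l++
l=6 r=9: 17+39=56 d=4, r--
l=6 r=8: 17+20=37 d=15, l++
l=7 r=8: 18+20=38 d=14, l++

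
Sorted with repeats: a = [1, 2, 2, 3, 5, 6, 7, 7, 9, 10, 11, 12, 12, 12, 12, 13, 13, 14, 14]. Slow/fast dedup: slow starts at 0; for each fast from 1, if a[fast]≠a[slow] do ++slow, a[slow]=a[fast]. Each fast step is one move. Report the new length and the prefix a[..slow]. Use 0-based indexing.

length 12; prefix = [1, 2, 3, 5, 6, 7, 9, 10, 11, 12, 13, 14]

(s=0,f=1) a[fast]=2≠a[slow]=1 write a[1]=2 → slow++,fast++
(s=1,f=2) a[fast]=2=a[slow] dup → fast++
(s=1,f=3) a[fast]=3≠a[slow]=2 write a[2]=3 → slow++,fast++
(s=2,f=4) a[fast]=5≠a[slow]=3 write a[3]=5 → slow++,fast++
(s=3,f=5) a[fast]=6≠a[slow]=5 write a[4]=6 → slow++,fast++
(s=4,f=6) a[fast]=7≠a[slow]=6 write a[5]=7 → slow++,fast++
(s=5,f=7) a[fast]=7=a[slow] dup → fast++
(s=5,f=8) a[fast]=9≠a[slow]=7 write a[6]=9 → slow++,fast++
(s=6,f=9) a[fast]=10≠a[slow]=9 write a[7]=10 → slow++,fast++
(s=7,f=10) a[fast]=11≠a[slow]=10 write a[8]=11 → slow++,fast++
(s=8,f=11) a[fast]=12≠a[slow]=11 write a[9]=12 → slow++,fast++
(s=9,f=12) a[fast]=12=a[slow] dup → fast++
(s=9,f=13) a[fast]=12=a[slow] dup → fast++
(s=9,f=14) a[fast]=12=a[slow] dup → fast++
(s=9,f=15) a[fast]=13≠a[slow]=12 write a[10]=13 → slow++,fast++
(s=10,f=16) a[fast]=13=a[slow] dup → fast++
(s=10,f=17) a[fast]=14≠a[slow]=13 write a[11]=14 → slow++,fast++
(s=11,f=18) a[fast]=14=a[slow] dup → fast++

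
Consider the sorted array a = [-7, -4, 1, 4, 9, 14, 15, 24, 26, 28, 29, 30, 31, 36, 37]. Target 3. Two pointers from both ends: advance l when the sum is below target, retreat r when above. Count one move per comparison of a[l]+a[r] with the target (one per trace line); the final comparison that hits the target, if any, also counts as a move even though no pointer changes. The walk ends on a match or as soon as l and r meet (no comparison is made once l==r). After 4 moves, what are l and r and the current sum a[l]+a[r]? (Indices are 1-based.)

l=1 r=15: -7+37=30 >3, r--
l=1 r=14: -7+36=29 >3, r--
l=1 r=13: -7+31=24 >3, r--
l=1 r=12: -7+30=23 >3, r--

l=1, r=11, sum=22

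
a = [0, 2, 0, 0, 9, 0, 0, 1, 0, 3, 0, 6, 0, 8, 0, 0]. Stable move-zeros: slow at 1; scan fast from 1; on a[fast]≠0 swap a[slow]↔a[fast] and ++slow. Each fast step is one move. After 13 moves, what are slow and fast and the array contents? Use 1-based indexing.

slow=1 fast=1: a[fast]=0, fast++
slow=1 fast=2: a[fast]=2≠0 swap→a[1]=2, slow++,fast++
slow=2 fast=3: a[fast]=0, fast++
slow=2 fast=4: a[fast]=0, fast++
slow=2 fast=5: a[fast]=9≠0 swap→a[2]=9, slow++,fast++
slow=3 fast=6: a[fast]=0, fast++
slow=3 fast=7: a[fast]=0, fast++
slow=3 fast=8: a[fast]=1≠0 swap→a[3]=1, slow++,fast++
slow=4 fast=9: a[fast]=0, fast++
slow=4 fast=10: a[fast]=3≠0 swap→a[4]=3, slow++,fast++
slow=5 fast=11: a[fast]=0, fast++
slow=5 fast=12: a[fast]=6≠0 swap→a[5]=6, slow++,fast++
slow=6 fast=13: a[fast]=0, fast++

slow=6, fast=14, a=[2, 9, 1, 3, 6, 0, 0, 0, 0, 0, 0, 0, 0, 8, 0, 0]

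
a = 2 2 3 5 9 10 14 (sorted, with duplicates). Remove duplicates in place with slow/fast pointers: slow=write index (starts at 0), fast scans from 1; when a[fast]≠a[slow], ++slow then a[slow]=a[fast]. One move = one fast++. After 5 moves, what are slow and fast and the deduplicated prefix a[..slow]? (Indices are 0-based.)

slow=4, fast=6, prefix=[2, 3, 5, 9, 10]

slow=0 fast=1: a[fast]=2=a[slow] dup, fast++
slow=0 fast=2: a[fast]=3≠a[slow]=2 write a[1]=3, slow++,fast++
slow=1 fast=3: a[fast]=5≠a[slow]=3 write a[2]=5, slow++,fast++
slow=2 fast=4: a[fast]=9≠a[slow]=5 write a[3]=9, slow++,fast++
slow=3 fast=5: a[fast]=10≠a[slow]=9 write a[4]=10, slow++,fast++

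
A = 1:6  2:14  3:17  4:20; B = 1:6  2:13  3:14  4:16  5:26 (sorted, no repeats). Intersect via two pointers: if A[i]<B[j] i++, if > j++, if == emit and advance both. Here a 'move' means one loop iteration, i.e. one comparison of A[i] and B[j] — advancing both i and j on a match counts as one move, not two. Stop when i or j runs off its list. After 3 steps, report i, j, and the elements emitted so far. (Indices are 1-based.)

i=3, j=4, emitted=[6, 14]

i=1 j=1: 6==6 emit, i++,j++
i=2 j=2: 14>13, j++
i=2 j=3: 14==14 emit, i++,j++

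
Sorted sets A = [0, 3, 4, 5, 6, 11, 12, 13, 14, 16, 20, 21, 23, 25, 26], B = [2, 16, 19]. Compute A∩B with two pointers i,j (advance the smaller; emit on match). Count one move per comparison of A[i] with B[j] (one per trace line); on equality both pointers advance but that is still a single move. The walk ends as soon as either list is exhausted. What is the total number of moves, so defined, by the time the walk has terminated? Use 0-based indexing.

[i=0,j=0] 0<2 → i++
[i=1,j=0] 3>2 → j++
[i=1,j=1] 3<16 → i++
[i=2,j=1] 4<16 → i++
[i=3,j=1] 5<16 → i++
[i=4,j=1] 6<16 → i++
[i=5,j=1] 11<16 → i++
[i=6,j=1] 12<16 → i++
[i=7,j=1] 13<16 → i++
[i=8,j=1] 14<16 → i++
[i=9,j=1] 16==16 emit → i++,j++
[i=10,j=2] 20>19 → j++

12 moves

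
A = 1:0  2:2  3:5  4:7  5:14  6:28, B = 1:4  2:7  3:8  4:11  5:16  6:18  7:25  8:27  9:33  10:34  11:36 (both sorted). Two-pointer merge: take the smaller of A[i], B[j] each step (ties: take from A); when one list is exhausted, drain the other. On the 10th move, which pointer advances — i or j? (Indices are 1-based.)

[i=1,j=1] A[i]=0<=B[j]=4 take 0 → i++
[i=2,j=1] A[i]=2<=B[j]=4 take 2 → i++
[i=3,j=1] A[i]=5>B[j]=4 take 4 → j++
[i=3,j=2] A[i]=5<=B[j]=7 take 5 → i++
[i=4,j=2] A[i]=7<=B[j]=7 take 7 → i++
[i=5,j=2] A[i]=14>B[j]=7 take 7 → j++
[i=5,j=3] A[i]=14>B[j]=8 take 8 → j++
[i=5,j=4] A[i]=14>B[j]=11 take 11 → j++
[i=5,j=5] A[i]=14<=B[j]=16 take 14 → i++
[i=6,j=5] A[i]=28>B[j]=16 take 16 → j++

j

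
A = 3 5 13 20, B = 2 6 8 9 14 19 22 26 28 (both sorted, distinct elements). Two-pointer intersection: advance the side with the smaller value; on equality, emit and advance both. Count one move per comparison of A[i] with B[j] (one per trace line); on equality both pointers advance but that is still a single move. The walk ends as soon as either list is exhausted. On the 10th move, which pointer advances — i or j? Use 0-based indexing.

[i=0,j=0] 3>2 → j++
[i=0,j=1] 3<6 → i++
[i=1,j=1] 5<6 → i++
[i=2,j=1] 13>6 → j++
[i=2,j=2] 13>8 → j++
[i=2,j=3] 13>9 → j++
[i=2,j=4] 13<14 → i++
[i=3,j=4] 20>14 → j++
[i=3,j=5] 20>19 → j++
[i=3,j=6] 20<22 → i++

i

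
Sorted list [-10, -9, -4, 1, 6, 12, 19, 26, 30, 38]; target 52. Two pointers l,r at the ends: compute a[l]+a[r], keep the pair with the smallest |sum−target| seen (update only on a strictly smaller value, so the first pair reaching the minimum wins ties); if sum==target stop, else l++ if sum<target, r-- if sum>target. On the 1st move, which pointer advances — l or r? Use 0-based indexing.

l

l=0 r=9: -10+38=28 d=24 *, l++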